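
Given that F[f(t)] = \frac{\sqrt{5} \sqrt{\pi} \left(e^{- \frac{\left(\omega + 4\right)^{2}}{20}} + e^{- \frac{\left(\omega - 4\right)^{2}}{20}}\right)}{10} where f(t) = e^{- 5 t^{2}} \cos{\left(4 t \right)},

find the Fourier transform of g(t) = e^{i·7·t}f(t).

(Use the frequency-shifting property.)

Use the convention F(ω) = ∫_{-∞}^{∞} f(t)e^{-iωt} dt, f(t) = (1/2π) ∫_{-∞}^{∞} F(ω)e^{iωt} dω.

F[g](ω) = \frac{\sqrt{5} \sqrt{\pi} \left(e^{\frac{4 \omega}{5}} + e^{\frac{28}{5}}\right) e^{- \frac{\omega^{2}}{20} + \frac{3 \omega}{10} - \frac{121}{20}}}{10}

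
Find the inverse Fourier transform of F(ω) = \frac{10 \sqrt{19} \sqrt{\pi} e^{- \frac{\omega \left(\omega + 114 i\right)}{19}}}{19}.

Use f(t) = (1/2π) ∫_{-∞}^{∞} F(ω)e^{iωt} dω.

f(t) = 5 e^{- \frac{19 \left(t - 6\right)^{2}}{4}}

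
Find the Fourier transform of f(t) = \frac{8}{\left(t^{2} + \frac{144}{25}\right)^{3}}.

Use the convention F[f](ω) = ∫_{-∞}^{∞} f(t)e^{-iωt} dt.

F(ω) = \frac{125 \pi \left(48 \omega^{2} + 60 \left|{\omega}\right| + 25\right) e^{- \frac{12 \left|{\omega}\right|}{5}}}{82944}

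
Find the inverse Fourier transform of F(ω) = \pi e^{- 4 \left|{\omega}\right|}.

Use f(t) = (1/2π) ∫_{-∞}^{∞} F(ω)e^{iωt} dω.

f(t) = \frac{4}{t^{2} + 16}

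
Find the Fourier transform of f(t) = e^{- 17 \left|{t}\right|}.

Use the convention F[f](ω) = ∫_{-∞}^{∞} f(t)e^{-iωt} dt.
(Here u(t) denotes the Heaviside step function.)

F(ω) = \frac{34}{\omega^{2} + 289}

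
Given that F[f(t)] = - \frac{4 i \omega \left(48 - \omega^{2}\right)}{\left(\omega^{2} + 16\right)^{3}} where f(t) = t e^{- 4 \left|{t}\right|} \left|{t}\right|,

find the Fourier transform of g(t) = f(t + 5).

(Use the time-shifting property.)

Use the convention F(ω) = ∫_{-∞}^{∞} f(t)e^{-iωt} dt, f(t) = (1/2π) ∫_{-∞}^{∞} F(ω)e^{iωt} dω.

F[g](ω) = \frac{4 i \omega \left(\omega^{2} - 48\right) e^{5 i \omega}}{\left(\omega^{2} + 16\right)^{3}}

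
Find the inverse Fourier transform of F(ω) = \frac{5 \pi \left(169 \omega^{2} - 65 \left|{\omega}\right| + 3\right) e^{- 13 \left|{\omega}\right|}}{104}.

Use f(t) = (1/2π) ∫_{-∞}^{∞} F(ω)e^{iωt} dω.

f(t) = \frac{5 t^{4}}{\left(t^{2} + 169\right)^{3}}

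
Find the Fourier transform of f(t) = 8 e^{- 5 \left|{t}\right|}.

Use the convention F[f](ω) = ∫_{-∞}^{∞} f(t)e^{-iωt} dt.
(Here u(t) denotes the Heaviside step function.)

F(ω) = \frac{80}{\omega^{2} + 25}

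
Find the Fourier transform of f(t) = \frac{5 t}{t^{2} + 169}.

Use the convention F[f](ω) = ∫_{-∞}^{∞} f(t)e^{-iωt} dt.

F(ω) = - 5 i \pi e^{- 13 \left|{\omega}\right|} \operatorname{sign}{\left(\omega \right)}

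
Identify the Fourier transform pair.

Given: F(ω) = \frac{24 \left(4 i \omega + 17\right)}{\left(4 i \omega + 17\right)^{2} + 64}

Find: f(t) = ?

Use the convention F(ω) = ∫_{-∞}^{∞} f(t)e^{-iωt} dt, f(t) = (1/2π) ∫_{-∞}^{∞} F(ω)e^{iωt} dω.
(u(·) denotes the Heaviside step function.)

f(t) = 6 e^{- \frac{17 t}{4}} \cos{\left(2 t \right)} u\left(t\right)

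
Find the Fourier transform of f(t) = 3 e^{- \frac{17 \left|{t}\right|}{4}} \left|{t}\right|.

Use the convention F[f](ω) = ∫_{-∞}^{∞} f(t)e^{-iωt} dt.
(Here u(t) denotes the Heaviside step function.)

F(ω) = \frac{96 \left(289 - 16 \omega^{2}\right)}{\left(16 \omega^{2} + 289\right)^{2}}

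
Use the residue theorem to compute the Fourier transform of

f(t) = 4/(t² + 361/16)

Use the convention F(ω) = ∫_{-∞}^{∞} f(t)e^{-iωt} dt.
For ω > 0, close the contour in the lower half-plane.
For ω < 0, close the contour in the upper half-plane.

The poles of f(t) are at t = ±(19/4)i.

Let g(z) = f(z)e^{-iωz}; for large |z| the factor e^{-iωz} decays in the lower half-plane when ω > 0 and in the upper half-plane when ω < 0.

Case ω > 0 (lower half-plane, clockwise contour ⇒ F(ω) = -2πi·ΣRes):
  Res_{z = - \frac{19 i}{4}} g(z) = \frac{8 i e^{- \frac{19 \omega}{4}}}{19}
  F(ω) = -2πi·ΣRes = \frac{16 \pi e^{- \frac{19 \omega}{4}}}{19}

Case ω < 0 (upper half-plane, counterclockwise contour ⇒ F(ω) = +2πi·ΣRes):
  Res_{z = \frac{19 i}{4}} g(z) = - \frac{8 i e^{\frac{19 \omega}{4}}}{19}
  F(ω) = 2πi·ΣRes = \frac{16 \pi e^{\frac{19 \omega}{4}}}{19}

Both cases combine into a single formula in |ω|:

F(ω) = \frac{16 \pi e^{- \frac{19 \left|{\omega}\right|}{4}}}{19}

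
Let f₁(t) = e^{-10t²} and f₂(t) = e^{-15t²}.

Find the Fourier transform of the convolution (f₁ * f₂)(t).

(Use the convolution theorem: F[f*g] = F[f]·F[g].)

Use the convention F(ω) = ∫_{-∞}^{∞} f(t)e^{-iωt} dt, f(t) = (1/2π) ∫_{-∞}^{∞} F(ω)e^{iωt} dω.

F[f₁*f₂](ω) = \frac{\sqrt{6} \pi e^{- \frac{\omega^{2}}{24}}}{30}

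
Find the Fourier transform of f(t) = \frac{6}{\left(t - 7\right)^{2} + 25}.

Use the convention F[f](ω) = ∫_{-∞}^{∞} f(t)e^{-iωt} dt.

F(ω) = \frac{6 \pi e^{- 7 i \omega - 5 \left|{\omega}\right|}}{5}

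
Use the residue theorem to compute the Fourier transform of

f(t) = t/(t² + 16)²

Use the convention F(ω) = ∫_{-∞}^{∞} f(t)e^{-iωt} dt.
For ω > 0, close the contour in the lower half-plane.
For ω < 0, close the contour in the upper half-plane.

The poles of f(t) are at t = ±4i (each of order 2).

Let g(z) = f(z)e^{-iωz}; for large |z| the factor e^{-iωz} decays in the lower half-plane when ω > 0 and in the upper half-plane when ω < 0.

Case ω > 0 (lower half-plane, clockwise contour ⇒ F(ω) = -2πi·ΣRes):
  Res_{z = - 4 i} g(z) = \frac{\omega e^{- 4 \omega}}{16} (pole of order 2)
  F(ω) = -2πi·ΣRes = - \frac{i \pi \omega e^{- 4 \omega}}{8}

Case ω < 0 (upper half-plane, counterclockwise contour ⇒ F(ω) = +2πi·ΣRes):
  Res_{z = 4 i} g(z) = - \frac{\omega e^{4 \omega}}{16} (pole of order 2)
  F(ω) = 2πi·ΣRes = - \frac{i \pi \omega e^{4 \omega}}{8}

Both cases combine into a single formula in |ω|:

F(ω) = - \frac{i \pi \omega e^{- 4 \left|{\omega}\right|}}{8}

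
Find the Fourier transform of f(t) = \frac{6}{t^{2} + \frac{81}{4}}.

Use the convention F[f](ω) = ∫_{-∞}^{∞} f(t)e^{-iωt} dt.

F(ω) = \frac{4 \pi e^{- \frac{9 \left|{\omega}\right|}{2}}}{3}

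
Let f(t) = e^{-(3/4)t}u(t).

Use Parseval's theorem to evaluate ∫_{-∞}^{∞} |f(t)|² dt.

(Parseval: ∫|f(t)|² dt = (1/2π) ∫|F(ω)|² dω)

∫|f(t)|² dt = \frac{2}{3}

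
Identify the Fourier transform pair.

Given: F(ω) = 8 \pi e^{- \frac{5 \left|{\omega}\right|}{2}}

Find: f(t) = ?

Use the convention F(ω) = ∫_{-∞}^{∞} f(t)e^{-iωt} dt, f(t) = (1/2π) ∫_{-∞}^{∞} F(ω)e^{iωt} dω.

f(t) = \frac{20}{t^{2} + \frac{25}{4}}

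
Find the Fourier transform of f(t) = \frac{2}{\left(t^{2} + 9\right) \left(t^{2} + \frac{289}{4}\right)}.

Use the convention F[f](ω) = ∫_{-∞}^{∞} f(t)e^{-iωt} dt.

F(ω) = \frac{8 \pi e^{- 3 \left|{\omega}\right|}}{759} - \frac{16 \pi e^{- \frac{17 \left|{\omega}\right|}{2}}}{4301}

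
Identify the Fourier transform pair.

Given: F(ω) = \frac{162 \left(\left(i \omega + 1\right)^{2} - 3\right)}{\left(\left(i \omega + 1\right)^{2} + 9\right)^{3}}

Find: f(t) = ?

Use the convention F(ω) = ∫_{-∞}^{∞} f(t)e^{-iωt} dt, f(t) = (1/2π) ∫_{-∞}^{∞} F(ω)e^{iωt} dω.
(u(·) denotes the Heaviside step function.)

f(t) = 9 t^{2} e^{- t} \sin{\left(3 t \right)} u\left(t\right)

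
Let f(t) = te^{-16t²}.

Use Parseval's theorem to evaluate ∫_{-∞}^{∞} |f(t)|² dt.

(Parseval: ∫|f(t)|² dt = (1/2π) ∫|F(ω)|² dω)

∫|f(t)|² dt = \frac{\sqrt{2} \sqrt{\pi}}{512}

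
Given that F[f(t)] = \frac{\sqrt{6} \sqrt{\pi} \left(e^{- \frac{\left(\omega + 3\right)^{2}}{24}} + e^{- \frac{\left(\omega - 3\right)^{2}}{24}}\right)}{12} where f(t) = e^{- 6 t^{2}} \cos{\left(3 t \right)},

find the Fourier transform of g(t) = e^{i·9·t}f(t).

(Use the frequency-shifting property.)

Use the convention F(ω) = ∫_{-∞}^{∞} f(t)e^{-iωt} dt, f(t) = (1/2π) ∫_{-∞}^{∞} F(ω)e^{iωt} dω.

F[g](ω) = \frac{\sqrt{6} \sqrt{\pi} \left(e^{\frac{\omega}{2} + 6} + e^{\omega + \frac{3}{2}}\right) e^{- \frac{\omega^{2}}{24} - \frac{15}{2}}}{12}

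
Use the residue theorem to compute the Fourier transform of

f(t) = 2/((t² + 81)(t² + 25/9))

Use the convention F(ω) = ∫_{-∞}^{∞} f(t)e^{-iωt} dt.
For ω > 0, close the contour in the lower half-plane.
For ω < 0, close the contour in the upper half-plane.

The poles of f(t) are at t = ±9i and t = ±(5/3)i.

Let g(z) = f(z)e^{-iωz}; for large |z| the factor e^{-iωz} decays in the lower half-plane when ω > 0 and in the upper half-plane when ω < 0.

Case ω > 0 (lower half-plane, clockwise contour ⇒ F(ω) = -2πi·ΣRes):
  Res_{z = - 9 i} g(z) = - \frac{i e^{- 9 \omega}}{704}
  Res_{z = - \frac{5 i}{3}} g(z) = \frac{27 i e^{- \frac{5 \omega}{3}}}{3520}
  F(ω) = -2πi·ΣRes = - \frac{\pi e^{- 9 \omega}}{352} + \frac{27 \pi e^{- \frac{5 \omega}{3}}}{1760}

Case ω < 0 (upper half-plane, counterclockwise contour ⇒ F(ω) = +2πi·ΣRes):
  Res_{z = 9 i} g(z) = \frac{i e^{9 \omega}}{704}
  Res_{z = \frac{5 i}{3}} g(z) = - \frac{27 i e^{\frac{5 \omega}{3}}}{3520}
  F(ω) = 2πi·ΣRes = \frac{\pi \left(27 e^{\frac{5 \omega}{3}} - 5 e^{9 \omega}\right)}{1760}

Both cases combine into a single formula in |ω|:

F(ω) = - \frac{\pi e^{- 9 \left|{\omega}\right|}}{352} + \frac{27 \pi e^{- \frac{5 \left|{\omega}\right|}{3}}}{1760}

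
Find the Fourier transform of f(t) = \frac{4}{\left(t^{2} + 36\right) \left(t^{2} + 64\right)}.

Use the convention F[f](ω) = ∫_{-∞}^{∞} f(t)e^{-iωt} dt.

F(ω) = \frac{\pi \left(4 e^{2 \left|{\omega}\right|} - 3\right) e^{- 8 \left|{\omega}\right|}}{168}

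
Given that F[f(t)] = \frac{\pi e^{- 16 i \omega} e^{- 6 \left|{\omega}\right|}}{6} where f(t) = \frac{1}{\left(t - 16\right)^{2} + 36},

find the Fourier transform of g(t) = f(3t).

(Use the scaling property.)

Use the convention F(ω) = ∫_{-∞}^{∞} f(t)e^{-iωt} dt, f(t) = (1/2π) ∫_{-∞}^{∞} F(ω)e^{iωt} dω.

F[g](ω) = \frac{\pi e^{- \frac{16 i \omega}{3} - 2 \left|{\omega}\right|}}{18}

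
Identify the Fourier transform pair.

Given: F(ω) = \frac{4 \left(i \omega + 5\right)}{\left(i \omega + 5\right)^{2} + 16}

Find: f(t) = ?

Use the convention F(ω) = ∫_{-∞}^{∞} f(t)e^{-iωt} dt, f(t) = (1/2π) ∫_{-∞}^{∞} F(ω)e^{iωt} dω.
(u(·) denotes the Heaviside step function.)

f(t) = 4 e^{- 5 t} \cos{\left(4 t \right)} u\left(t\right)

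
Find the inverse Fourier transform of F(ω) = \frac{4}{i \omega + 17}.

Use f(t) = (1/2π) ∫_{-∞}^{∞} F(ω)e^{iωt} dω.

f(t) = 4 e^{- 17 t} u\left(t\right)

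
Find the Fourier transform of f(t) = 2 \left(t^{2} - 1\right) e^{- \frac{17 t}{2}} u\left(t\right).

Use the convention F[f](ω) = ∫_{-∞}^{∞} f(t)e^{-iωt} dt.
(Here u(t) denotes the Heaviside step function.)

F(ω) = \frac{4 \left(16 i \omega - \left(2 i \omega + 17\right)^{3} + 136\right)}{\left(2 i \omega + 17\right)^{4}}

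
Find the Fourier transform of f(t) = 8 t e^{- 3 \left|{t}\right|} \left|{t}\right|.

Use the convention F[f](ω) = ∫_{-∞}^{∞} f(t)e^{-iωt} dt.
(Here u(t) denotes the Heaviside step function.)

F(ω) = \frac{32 i \omega \left(\omega^{2} - 27\right)}{\left(\omega^{2} + 9\right)^{3}}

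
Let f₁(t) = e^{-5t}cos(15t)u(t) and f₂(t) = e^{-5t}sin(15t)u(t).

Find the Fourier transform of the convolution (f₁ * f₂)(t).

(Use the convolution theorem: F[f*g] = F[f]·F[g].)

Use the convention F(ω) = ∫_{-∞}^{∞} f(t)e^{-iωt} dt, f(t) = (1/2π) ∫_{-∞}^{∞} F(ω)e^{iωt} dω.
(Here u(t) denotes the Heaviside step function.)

F[f₁*f₂](ω) = \frac{15 \left(i \omega + 5\right)}{\left(\left(i \omega + 5\right)^{2} + 225\right)^{2}}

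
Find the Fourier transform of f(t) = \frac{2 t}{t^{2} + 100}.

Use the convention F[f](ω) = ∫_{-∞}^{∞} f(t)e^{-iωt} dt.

F(ω) = - 2 i \pi e^{- 10 \left|{\omega}\right|} \operatorname{sign}{\left(\omega \right)}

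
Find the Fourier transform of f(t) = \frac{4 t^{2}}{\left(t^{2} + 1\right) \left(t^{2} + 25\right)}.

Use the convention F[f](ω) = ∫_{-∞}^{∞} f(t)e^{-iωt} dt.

F(ω) = \frac{\pi \left(5 - e^{4 \left|{\omega}\right|}\right) e^{- 5 \left|{\omega}\right|}}{6}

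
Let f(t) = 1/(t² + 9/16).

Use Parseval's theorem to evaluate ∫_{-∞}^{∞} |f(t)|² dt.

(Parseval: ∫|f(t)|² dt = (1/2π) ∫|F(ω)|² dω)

∫|f(t)|² dt = \frac{32 \pi}{27}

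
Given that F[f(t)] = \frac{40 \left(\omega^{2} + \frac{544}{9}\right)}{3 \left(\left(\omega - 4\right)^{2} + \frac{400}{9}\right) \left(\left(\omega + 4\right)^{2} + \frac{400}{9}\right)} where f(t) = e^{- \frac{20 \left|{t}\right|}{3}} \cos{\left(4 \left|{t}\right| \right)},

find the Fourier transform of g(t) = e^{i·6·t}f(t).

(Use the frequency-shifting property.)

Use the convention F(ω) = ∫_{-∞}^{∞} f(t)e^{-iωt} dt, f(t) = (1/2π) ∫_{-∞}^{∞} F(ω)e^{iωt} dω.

F[g](ω) = \frac{120 \left(9 \left(\omega - 6\right)^{2} + 544\right)}{\left(9 \left(\omega - 10\right)^{2} + 400\right) \left(9 \left(\omega - 2\right)^{2} + 400\right)}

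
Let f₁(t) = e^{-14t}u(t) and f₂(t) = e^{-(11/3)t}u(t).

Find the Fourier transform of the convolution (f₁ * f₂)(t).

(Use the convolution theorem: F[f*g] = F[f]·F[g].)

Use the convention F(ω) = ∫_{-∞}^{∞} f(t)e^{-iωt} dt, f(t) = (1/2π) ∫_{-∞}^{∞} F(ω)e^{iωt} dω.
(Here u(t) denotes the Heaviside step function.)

F[f₁*f₂](ω) = \frac{3}{\left(i \omega + 14\right) \left(3 i \omega + 11\right)}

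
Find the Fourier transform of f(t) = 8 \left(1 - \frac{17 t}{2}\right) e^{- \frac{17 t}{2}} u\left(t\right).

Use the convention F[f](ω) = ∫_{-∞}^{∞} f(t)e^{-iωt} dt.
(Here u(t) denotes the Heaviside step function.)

F(ω) = \frac{32 i \omega}{- 4 \omega^{2} + 68 i \omega + 289}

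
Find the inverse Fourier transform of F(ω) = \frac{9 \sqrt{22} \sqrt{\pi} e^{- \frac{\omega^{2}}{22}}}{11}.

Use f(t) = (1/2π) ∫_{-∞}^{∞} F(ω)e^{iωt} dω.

f(t) = 9 e^{- \frac{11 t^{2}}{2}}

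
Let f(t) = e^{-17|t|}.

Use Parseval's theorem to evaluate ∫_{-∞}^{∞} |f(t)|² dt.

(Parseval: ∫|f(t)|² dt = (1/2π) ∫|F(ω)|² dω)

∫|f(t)|² dt = \frac{1}{17}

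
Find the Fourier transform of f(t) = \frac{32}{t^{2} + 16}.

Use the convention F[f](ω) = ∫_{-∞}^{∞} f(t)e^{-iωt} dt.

F(ω) = 8 \pi e^{- 4 \left|{\omega}\right|}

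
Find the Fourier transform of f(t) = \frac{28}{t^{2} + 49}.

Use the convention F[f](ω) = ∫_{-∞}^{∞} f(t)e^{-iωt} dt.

F(ω) = 4 \pi e^{- 7 \left|{\omega}\right|}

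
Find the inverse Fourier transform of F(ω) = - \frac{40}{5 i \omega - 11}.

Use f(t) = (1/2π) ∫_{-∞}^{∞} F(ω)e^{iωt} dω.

f(t) = 8 e^{\frac{11 t}{5}} u\left(- t\right)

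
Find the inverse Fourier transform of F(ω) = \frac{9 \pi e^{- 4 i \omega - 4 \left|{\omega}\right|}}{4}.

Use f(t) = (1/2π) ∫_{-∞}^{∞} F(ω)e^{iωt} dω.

f(t) = \frac{9}{\left(t - 4\right)^{2} + 16}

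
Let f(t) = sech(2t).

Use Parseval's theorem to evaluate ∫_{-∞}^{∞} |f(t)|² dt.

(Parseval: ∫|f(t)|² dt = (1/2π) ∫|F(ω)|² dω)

∫|f(t)|² dt = 1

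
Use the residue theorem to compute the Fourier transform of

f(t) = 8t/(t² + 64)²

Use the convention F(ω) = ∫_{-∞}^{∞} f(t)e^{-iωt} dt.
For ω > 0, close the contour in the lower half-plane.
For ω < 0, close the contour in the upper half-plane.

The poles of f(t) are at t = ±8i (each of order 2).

Let g(z) = f(z)e^{-iωz}; for large |z| the factor e^{-iωz} decays in the lower half-plane when ω > 0 and in the upper half-plane when ω < 0.

Case ω > 0 (lower half-plane, clockwise contour ⇒ F(ω) = -2πi·ΣRes):
  Res_{z = - 8 i} g(z) = \frac{\omega e^{- 8 \omega}}{4} (pole of order 2)
  F(ω) = -2πi·ΣRes = - \frac{i \pi \omega e^{- 8 \omega}}{2}

Case ω < 0 (upper half-plane, counterclockwise contour ⇒ F(ω) = +2πi·ΣRes):
  Res_{z = 8 i} g(z) = - \frac{\omega e^{8 \omega}}{4} (pole of order 2)
  F(ω) = 2πi·ΣRes = - \frac{i \pi \omega e^{8 \omega}}{2}

Both cases combine into a single formula in |ω|:

F(ω) = - \frac{i \pi \omega e^{- 8 \left|{\omega}\right|}}{2}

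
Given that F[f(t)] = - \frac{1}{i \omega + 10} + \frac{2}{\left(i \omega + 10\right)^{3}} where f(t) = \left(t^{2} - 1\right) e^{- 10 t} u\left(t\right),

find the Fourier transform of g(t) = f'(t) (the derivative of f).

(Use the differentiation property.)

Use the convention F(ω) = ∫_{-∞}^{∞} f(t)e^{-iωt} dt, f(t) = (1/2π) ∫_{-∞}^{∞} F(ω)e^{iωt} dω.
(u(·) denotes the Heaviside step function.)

F[g](ω) = \frac{i \omega \left(2 i \omega - \left(i \omega + 10\right)^{3} + 20\right)}{\left(i \omega + 10\right)^{4}}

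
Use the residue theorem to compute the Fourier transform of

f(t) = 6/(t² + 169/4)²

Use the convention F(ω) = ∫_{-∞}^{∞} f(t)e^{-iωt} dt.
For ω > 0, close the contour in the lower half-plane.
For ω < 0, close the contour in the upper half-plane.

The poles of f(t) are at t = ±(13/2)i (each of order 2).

Let g(z) = f(z)e^{-iωz}; for large |z| the factor e^{-iωz} decays in the lower half-plane when ω > 0 and in the upper half-plane when ω < 0.

Case ω > 0 (lower half-plane, clockwise contour ⇒ F(ω) = -2πi·ΣRes):
  Res_{z = - \frac{13 i}{2}} g(z) = \frac{6 i \left(13 \omega + 2\right) e^{- \frac{13 \omega}{2}}}{2197} (pole of order 2)
  F(ω) = -2πi·ΣRes = \frac{12 \pi \left(13 \omega + 2\right) e^{- \frac{13 \omega}{2}}}{2197}

Case ω < 0 (upper half-plane, counterclockwise contour ⇒ F(ω) = +2πi·ΣRes):
  Res_{z = \frac{13 i}{2}} g(z) = \frac{6 i \left(13 \omega - 2\right) e^{\frac{13 \omega}{2}}}{2197} (pole of order 2)
  F(ω) = 2πi·ΣRes = \frac{12 \pi \left(2 - 13 \omega\right) e^{\frac{13 \omega}{2}}}{2197}

Both cases combine into a single formula in |ω|:

F(ω) = \frac{12 \pi \left(13 \left|{\omega}\right| + 2\right) e^{- \frac{13 \left|{\omega}\right|}{2}}}{2197}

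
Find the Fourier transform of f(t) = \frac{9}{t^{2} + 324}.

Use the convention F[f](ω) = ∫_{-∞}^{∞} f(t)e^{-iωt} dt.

F(ω) = \frac{\pi e^{- 18 \left|{\omega}\right|}}{2}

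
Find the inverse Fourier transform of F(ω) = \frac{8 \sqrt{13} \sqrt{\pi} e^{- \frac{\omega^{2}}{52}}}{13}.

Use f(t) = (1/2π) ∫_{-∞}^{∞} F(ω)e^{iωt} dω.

f(t) = 8 e^{- 13 t^{2}}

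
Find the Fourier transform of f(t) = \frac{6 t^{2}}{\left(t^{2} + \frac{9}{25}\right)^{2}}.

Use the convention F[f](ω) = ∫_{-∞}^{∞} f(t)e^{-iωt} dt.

F(ω) = \pi \left(5 - 3 \left|{\omega}\right|\right) e^{- \frac{3 \left|{\omega}\right|}{5}}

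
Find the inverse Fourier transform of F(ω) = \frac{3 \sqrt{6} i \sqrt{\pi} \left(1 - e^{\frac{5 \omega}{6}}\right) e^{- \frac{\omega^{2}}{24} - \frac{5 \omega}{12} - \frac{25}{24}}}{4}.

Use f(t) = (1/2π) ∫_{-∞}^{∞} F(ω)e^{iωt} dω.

f(t) = 9 e^{- 6 t^{2}} \sin{\left(5 t \right)}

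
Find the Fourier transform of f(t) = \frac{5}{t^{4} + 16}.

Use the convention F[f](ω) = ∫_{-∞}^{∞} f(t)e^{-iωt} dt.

F(ω) = \frac{5 \pi e^{- \sqrt{2} \left|{\omega}\right|} \sin{\left(\sqrt{2} \left|{\omega}\right| + \frac{\pi}{4} \right)}}{8}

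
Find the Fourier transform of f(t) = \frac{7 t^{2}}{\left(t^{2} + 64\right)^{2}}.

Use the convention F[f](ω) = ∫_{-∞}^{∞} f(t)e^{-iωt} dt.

F(ω) = \frac{7 \pi \left(1 - 8 \left|{\omega}\right|\right) e^{- 8 \left|{\omega}\right|}}{16}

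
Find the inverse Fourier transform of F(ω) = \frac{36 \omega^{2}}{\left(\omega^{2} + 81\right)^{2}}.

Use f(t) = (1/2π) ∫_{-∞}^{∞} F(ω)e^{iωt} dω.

f(t) = \left(1 - 9 \left|{t}\right|\right) e^{- 9 \left|{t}\right|}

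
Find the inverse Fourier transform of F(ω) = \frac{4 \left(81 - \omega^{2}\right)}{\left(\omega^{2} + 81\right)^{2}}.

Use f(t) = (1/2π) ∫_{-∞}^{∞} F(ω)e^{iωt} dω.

f(t) = 2 e^{- 9 \left|{t}\right|} \left|{t}\right|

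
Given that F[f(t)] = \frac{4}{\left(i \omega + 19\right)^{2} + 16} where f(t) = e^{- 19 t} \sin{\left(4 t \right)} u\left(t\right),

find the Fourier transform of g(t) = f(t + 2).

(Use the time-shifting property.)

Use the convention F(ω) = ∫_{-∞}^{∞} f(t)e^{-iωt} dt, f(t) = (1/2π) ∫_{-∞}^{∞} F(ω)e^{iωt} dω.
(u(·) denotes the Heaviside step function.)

F[g](ω) = \frac{4 e^{2 i \omega}}{\left(i \omega + 19\right)^{2} + 16}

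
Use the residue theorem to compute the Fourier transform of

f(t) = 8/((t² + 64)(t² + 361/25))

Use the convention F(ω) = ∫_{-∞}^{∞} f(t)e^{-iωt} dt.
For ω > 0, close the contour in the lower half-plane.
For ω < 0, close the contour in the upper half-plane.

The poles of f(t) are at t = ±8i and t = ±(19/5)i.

Let g(z) = f(z)e^{-iωz}; for large |z| the factor e^{-iωz} decays in the lower half-plane when ω > 0 and in the upper half-plane when ω < 0.

Case ω > 0 (lower half-plane, clockwise contour ⇒ F(ω) = -2πi·ΣRes):
  Res_{z = - 8 i} g(z) = - \frac{25 i e^{- 8 \omega}}{2478}
  Res_{z = - \frac{19 i}{5}} g(z) = \frac{500 i e^{- \frac{19 \omega}{5}}}{23541}
  F(ω) = -2πi·ΣRes = - \frac{25 \pi e^{- 8 \omega}}{1239} + \frac{1000 \pi e^{- \frac{19 \omega}{5}}}{23541}

Case ω < 0 (upper half-plane, counterclockwise contour ⇒ F(ω) = +2πi·ΣRes):
  Res_{z = 8 i} g(z) = \frac{25 i e^{8 \omega}}{2478}
  Res_{z = \frac{19 i}{5}} g(z) = - \frac{500 i e^{\frac{19 \omega}{5}}}{23541}
  F(ω) = 2πi·ΣRes = \frac{25 \pi \left(40 e^{\frac{19 \omega}{5}} - 19 e^{8 \omega}\right)}{23541}

Both cases combine into a single formula in |ω|:

F(ω) = - \frac{25 \pi e^{- 8 \left|{\omega}\right|}}{1239} + \frac{1000 \pi e^{- \frac{19 \left|{\omega}\right|}{5}}}{23541}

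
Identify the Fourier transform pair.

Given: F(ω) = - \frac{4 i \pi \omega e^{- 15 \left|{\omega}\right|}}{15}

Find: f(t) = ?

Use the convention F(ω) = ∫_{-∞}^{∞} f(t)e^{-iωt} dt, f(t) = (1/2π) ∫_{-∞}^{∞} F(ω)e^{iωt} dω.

f(t) = \frac{8 t}{\left(t^{2} + 225\right)^{2}}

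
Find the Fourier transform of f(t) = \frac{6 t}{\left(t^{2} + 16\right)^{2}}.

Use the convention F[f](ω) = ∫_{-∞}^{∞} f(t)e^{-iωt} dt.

F(ω) = - \frac{3 i \pi \omega e^{- 4 \left|{\omega}\right|}}{4}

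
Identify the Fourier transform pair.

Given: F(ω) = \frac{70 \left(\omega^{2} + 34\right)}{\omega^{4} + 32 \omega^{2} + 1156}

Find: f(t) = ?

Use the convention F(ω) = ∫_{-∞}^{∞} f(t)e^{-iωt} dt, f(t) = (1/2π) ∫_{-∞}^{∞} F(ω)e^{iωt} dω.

f(t) = 7 e^{- 5 \left|{t}\right|} \cos{\left(3 \left|{t}\right| \right)}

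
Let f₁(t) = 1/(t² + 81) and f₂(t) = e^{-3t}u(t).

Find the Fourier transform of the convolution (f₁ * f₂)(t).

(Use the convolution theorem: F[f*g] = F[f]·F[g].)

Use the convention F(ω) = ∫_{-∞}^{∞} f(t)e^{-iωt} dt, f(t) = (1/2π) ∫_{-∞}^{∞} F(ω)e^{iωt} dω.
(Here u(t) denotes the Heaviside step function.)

F[f₁*f₂](ω) = \frac{\pi e^{- 9 \left|{\omega}\right|}}{9 \left(i \omega + 3\right)}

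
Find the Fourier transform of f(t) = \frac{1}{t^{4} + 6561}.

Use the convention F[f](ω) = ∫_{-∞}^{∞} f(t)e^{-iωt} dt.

F(ω) = \frac{\pi e^{- \frac{9 \sqrt{2} \left|{\omega}\right|}{2}} \sin{\left(\frac{9 \sqrt{2} \left|{\omega}\right|}{2} + \frac{\pi}{4} \right)}}{729}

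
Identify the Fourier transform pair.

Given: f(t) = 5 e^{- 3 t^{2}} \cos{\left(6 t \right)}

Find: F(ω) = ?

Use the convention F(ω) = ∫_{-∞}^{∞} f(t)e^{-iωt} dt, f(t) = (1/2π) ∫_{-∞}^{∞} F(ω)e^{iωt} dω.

F(ω) = \frac{5 \sqrt{3} \sqrt{\pi} \left(e^{2 \omega} + 1\right) e^{- \frac{\omega^{2}}{12} - \omega - 3}}{6}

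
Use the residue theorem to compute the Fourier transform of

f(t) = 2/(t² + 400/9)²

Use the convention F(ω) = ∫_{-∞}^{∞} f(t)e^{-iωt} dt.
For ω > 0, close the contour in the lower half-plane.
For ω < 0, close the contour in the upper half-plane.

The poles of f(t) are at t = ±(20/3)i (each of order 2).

Let g(z) = f(z)e^{-iωz}; for large |z| the factor e^{-iωz} decays in the lower half-plane when ω > 0 and in the upper half-plane when ω < 0.

Case ω > 0 (lower half-plane, clockwise contour ⇒ F(ω) = -2πi·ΣRes):
  Res_{z = - \frac{20 i}{3}} g(z) = \frac{9 i \left(20 \omega + 3\right) e^{- \frac{20 \omega}{3}}}{16000} (pole of order 2)
  F(ω) = -2πi·ΣRes = \frac{9 \pi \left(20 \omega + 3\right) e^{- \frac{20 \omega}{3}}}{8000}

Case ω < 0 (upper half-plane, counterclockwise contour ⇒ F(ω) = +2πi·ΣRes):
  Res_{z = \frac{20 i}{3}} g(z) = \frac{9 i \left(20 \omega - 3\right) e^{\frac{20 \omega}{3}}}{16000} (pole of order 2)
  F(ω) = 2πi·ΣRes = \frac{9 \pi \left(3 - 20 \omega\right) e^{\frac{20 \omega}{3}}}{8000}

Both cases combine into a single formula in |ω|:

F(ω) = \frac{9 \pi \left(20 \left|{\omega}\right| + 3\right) e^{- \frac{20 \left|{\omega}\right|}{3}}}{8000}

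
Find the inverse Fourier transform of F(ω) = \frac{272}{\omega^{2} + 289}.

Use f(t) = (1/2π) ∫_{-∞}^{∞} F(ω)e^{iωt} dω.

f(t) = 8 e^{- 17 \left|{t}\right|}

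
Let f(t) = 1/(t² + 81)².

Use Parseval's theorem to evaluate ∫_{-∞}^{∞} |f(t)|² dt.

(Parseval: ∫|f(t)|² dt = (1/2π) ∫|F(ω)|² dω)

∫|f(t)|² dt = \frac{5 \pi}{76527504}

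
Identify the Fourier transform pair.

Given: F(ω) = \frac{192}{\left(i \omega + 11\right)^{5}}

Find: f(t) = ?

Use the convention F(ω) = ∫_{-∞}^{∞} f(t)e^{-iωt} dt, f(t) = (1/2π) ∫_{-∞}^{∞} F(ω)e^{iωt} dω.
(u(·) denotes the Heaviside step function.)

f(t) = 8 t^{4} e^{- 11 t} u\left(t\right)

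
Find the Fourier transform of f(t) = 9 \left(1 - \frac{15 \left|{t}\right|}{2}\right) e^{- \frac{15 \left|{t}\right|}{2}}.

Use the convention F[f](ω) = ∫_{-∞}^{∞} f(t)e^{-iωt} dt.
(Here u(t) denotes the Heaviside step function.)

F(ω) = \frac{4320 \omega^{2}}{\left(4 \omega^{2} + 225\right)^{2}}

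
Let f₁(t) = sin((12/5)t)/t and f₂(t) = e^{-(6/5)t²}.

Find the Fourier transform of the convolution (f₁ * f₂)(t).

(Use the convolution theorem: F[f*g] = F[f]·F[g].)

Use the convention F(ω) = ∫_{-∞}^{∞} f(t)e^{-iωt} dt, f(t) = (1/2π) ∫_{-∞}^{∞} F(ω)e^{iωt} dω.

F[f₁*f₂](ω) = \begin{cases} \frac{\sqrt{30} \pi^{\frac{3}{2}} e^{- \frac{5 \omega^{2}}{24}}}{6} & \text{for}\: \omega > - \frac{12}{5} \wedge \omega < \frac{12}{5} \\0 & \text{otherwise} \end{cases}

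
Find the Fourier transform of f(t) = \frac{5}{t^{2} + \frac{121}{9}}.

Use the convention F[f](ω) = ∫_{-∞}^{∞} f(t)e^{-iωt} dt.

F(ω) = \frac{15 \pi e^{- \frac{11 \left|{\omega}\right|}{3}}}{11}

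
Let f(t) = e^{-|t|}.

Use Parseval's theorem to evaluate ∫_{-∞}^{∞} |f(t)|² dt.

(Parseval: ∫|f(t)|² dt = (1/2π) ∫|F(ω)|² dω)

∫|f(t)|² dt = 1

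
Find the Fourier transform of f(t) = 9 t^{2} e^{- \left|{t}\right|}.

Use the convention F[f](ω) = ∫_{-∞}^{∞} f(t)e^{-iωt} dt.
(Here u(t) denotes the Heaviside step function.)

F(ω) = \frac{36 \left(1 - 3 \omega^{2}\right)}{\left(\omega^{2} + 1\right)^{3}}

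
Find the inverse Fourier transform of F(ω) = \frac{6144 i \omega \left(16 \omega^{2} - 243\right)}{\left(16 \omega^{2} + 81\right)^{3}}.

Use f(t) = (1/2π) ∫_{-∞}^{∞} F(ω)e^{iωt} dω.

f(t) = 6 t e^{- \frac{9 \left|{t}\right|}{4}} \left|{t}\right|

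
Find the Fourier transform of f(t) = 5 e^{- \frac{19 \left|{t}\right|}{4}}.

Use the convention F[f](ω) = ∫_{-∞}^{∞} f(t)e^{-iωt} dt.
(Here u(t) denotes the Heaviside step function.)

F(ω) = \frac{760}{16 \omega^{2} + 361}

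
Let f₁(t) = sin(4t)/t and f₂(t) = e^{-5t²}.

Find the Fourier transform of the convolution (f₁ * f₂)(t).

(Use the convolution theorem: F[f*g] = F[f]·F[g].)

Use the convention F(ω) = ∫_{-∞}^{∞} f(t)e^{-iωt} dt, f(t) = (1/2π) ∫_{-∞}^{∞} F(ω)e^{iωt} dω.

F[f₁*f₂](ω) = \begin{cases} \frac{\sqrt{5} \pi^{\frac{3}{2}} e^{- \frac{\omega^{2}}{20}}}{5} & \text{for}\: \omega > -4 \wedge \omega < 4 \\0 & \text{otherwise} \end{cases}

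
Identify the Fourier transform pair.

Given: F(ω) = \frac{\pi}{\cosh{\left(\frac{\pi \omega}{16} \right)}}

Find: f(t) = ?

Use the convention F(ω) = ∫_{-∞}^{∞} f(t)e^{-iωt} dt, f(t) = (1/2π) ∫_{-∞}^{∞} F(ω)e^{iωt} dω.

f(t) = \frac{8}{\cosh{\left(8 t \right)}}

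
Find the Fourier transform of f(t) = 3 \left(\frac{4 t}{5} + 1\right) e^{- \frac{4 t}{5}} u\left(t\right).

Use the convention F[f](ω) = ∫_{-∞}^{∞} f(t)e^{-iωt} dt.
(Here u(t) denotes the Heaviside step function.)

F(ω) = \frac{15 \left(- 5 i \omega - 8\right)}{25 \omega^{2} - 40 i \omega - 16}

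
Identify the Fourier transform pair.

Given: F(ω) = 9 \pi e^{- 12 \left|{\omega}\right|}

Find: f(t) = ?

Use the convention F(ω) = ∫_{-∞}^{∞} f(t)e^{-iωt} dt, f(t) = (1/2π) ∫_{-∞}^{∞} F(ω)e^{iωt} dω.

f(t) = \frac{108}{t^{2} + 144}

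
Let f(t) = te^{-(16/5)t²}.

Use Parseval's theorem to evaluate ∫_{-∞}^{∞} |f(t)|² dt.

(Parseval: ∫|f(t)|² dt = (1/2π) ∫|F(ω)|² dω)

∫|f(t)|² dt = \frac{5 \sqrt{10} \sqrt{\pi}}{512}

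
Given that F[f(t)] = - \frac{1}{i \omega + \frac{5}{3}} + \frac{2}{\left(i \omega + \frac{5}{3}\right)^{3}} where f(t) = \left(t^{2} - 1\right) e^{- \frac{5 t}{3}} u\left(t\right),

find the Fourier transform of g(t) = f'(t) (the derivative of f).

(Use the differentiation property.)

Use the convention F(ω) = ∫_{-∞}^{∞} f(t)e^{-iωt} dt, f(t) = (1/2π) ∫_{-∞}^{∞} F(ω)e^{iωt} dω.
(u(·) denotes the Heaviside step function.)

F[g](ω) = \frac{3 i \omega \left(54 i \omega - \left(3 i \omega + 5\right)^{3} + 90\right)}{\left(3 i \omega + 5\right)^{4}}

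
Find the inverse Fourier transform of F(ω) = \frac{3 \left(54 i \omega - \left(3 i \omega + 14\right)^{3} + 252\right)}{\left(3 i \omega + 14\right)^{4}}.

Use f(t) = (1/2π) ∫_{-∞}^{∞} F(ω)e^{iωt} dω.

f(t) = \left(t^{2} - 1\right) e^{- \frac{14 t}{3}} u\left(t\right)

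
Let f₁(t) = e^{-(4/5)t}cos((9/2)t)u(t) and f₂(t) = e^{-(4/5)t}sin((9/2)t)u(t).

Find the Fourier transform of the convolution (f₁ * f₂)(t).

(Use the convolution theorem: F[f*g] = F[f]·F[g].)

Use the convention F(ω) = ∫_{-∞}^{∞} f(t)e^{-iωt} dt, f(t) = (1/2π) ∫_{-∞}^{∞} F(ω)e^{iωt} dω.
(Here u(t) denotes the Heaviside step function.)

F[f₁*f₂](ω) = \frac{9000 \left(5 i \omega + 4\right)}{\left(4 \left(5 i \omega + 4\right)^{2} + 2025\right)^{2}}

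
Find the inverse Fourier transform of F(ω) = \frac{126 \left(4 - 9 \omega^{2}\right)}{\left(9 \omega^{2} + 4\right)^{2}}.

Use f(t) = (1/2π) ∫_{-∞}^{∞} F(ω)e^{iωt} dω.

f(t) = 7 e^{- \frac{2 \left|{t}\right|}{3}} \left|{t}\right|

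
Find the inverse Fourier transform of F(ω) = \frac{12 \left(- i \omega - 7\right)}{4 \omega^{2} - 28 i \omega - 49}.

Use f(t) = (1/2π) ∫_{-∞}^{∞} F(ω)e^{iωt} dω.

f(t) = 3 \left(\frac{7 t}{2} + 1\right) e^{- \frac{7 t}{2}} u\left(t\right)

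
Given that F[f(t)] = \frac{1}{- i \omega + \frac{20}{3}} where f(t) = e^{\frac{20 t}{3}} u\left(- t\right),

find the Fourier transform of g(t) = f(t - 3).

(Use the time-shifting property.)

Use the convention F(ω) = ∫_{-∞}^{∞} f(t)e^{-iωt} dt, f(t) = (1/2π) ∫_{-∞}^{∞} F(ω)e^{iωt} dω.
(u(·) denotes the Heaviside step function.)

F[g](ω) = - \frac{3 e^{- 3 i \omega}}{3 i \omega - 20}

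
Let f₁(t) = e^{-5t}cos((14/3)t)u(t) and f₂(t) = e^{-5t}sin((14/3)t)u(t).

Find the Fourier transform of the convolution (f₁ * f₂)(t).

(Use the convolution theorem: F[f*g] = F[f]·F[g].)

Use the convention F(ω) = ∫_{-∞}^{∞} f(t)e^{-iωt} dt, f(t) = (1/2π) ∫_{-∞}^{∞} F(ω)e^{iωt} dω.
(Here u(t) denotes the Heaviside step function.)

F[f₁*f₂](ω) = \frac{378 \left(i \omega + 5\right)}{\left(9 \left(i \omega + 5\right)^{2} + 196\right)^{2}}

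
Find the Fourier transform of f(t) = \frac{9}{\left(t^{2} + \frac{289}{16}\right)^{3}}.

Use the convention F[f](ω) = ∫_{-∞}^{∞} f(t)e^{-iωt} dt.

F(ω) = \frac{72 \pi \left(289 \omega^{2} + 204 \left|{\omega}\right| + 48\right) e^{- \frac{17 \left|{\omega}\right|}{4}}}{1419857}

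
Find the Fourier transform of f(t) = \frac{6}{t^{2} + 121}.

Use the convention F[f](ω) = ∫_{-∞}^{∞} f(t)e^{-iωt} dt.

F(ω) = \frac{6 \pi e^{- 11 \left|{\omega}\right|}}{11}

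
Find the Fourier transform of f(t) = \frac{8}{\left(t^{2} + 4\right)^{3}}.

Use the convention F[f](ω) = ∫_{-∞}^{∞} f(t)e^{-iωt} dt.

F(ω) = \frac{\pi \left(4 \omega^{2} + 6 \left|{\omega}\right| + 3\right) e^{- 2 \left|{\omega}\right|}}{32}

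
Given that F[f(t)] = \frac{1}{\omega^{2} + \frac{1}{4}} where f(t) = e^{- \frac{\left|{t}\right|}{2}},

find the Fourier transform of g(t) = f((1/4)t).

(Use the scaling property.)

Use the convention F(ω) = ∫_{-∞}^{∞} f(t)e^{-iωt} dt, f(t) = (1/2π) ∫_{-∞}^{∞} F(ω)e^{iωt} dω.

F[g](ω) = \frac{16}{64 \omega^{2} + 1}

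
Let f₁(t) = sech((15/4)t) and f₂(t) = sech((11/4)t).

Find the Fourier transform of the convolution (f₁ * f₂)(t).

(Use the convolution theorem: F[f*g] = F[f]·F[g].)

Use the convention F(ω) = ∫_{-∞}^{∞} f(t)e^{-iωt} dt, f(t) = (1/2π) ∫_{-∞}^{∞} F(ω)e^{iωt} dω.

F[f₁*f₂](ω) = \frac{16 \pi^{2}}{165 \cosh{\left(\frac{2 \pi \omega}{15} \right)} \cosh{\left(\frac{2 \pi \omega}{11} \right)}}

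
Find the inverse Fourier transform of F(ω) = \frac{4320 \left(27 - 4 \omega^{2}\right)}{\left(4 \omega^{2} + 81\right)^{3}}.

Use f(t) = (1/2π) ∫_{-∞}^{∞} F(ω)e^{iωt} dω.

f(t) = 5 t^{2} e^{- \frac{9 \left|{t}\right|}{2}}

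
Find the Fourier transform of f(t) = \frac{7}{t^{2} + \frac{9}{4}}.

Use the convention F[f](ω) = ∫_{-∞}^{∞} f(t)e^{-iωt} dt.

F(ω) = \frac{14 \pi e^{- \frac{3 \left|{\omega}\right|}{2}}}{3}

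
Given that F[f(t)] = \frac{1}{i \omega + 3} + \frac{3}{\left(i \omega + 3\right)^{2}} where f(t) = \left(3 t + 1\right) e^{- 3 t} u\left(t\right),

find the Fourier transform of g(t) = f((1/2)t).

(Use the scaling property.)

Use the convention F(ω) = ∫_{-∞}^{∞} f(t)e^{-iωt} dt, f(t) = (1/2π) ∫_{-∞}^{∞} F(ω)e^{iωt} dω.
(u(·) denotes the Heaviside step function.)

F[g](ω) = \frac{4 \left(- i \omega - 3\right)}{4 \omega^{2} - 12 i \omega - 9}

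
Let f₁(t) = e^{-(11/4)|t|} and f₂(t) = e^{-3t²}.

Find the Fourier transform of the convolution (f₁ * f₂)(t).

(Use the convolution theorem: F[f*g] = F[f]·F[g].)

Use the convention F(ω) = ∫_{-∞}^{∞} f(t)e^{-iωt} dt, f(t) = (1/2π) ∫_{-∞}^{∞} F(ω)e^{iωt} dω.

F[f₁*f₂](ω) = \frac{88 \sqrt{3} \sqrt{\pi} e^{- \frac{\omega^{2}}{12}}}{3 \left(16 \omega^{2} + 121\right)}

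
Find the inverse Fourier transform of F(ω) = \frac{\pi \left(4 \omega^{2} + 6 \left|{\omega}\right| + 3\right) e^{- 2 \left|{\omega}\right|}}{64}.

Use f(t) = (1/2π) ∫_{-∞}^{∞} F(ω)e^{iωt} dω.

f(t) = \frac{4}{\left(t^{2} + 4\right)^{3}}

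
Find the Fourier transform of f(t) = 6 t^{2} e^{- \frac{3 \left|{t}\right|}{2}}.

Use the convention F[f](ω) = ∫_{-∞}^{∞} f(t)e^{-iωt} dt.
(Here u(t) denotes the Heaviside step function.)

F(ω) = \frac{1728 \left(3 - 4 \omega^{2}\right)}{\left(4 \omega^{2} + 9\right)^{3}}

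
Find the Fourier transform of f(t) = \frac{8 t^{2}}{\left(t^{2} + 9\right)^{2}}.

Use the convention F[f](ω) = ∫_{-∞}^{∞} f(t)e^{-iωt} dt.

F(ω) = \frac{4 \pi \left(1 - 3 \left|{\omega}\right|\right) e^{- 3 \left|{\omega}\right|}}{3}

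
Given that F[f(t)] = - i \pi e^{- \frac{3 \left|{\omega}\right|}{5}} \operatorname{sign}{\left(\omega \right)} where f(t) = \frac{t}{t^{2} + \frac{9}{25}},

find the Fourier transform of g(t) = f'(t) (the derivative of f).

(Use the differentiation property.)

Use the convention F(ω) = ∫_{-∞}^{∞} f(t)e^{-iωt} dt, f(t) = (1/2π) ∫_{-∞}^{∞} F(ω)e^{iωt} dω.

F[g](ω) = \pi \omega e^{- \frac{3 \left|{\omega}\right|}{5}} \operatorname{sign}{\left(\omega \right)}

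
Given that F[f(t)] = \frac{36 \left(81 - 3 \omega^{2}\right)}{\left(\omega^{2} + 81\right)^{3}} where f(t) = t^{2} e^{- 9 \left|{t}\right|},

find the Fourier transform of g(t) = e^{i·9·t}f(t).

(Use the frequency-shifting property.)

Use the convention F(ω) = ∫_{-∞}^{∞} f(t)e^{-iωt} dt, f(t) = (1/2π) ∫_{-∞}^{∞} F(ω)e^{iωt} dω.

F[g](ω) = \frac{108 \left(27 - \left(\omega - 9\right)^{2}\right)}{\left(\left(\omega - 9\right)^{2} + 81\right)^{3}}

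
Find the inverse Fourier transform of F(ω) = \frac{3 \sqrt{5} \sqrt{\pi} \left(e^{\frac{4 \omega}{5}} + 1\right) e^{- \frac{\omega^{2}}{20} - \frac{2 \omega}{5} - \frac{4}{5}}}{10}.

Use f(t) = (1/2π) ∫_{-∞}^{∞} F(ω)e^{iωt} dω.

f(t) = 3 e^{- 5 t^{2}} \cos{\left(4 t \right)}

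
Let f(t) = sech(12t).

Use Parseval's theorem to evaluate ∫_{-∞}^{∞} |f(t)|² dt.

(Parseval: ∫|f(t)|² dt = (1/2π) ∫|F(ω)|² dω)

∫|f(t)|² dt = \frac{1}{6}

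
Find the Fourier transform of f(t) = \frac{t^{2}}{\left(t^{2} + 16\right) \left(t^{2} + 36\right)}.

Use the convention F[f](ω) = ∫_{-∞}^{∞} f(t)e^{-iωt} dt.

F(ω) = \frac{\pi \left(3 - 2 e^{2 \left|{\omega}\right|}\right) e^{- 6 \left|{\omega}\right|}}{10}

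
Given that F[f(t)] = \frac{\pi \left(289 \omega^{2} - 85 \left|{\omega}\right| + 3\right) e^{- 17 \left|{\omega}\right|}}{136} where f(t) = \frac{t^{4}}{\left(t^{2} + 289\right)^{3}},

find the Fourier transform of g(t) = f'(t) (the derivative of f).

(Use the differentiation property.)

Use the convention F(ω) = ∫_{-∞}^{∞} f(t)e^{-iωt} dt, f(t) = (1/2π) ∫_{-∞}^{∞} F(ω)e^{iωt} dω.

F[g](ω) = \frac{i \pi \omega \left(289 \omega^{2} - 85 \left|{\omega}\right| + 3\right) e^{- 17 \left|{\omega}\right|}}{136}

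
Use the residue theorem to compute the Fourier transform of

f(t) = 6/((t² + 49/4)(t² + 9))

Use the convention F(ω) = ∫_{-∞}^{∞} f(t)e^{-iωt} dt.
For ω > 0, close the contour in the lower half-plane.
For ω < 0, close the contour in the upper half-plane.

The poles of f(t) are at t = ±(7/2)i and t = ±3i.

Let g(z) = f(z)e^{-iωz}; for large |z| the factor e^{-iωz} decays in the lower half-plane when ω > 0 and in the upper half-plane when ω < 0.

Case ω > 0 (lower half-plane, clockwise contour ⇒ F(ω) = -2πi·ΣRes):
  Res_{z = - \frac{7 i}{2}} g(z) = - \frac{24 i e^{- \frac{7 \omega}{2}}}{91}
  Res_{z = - 3 i} g(z) = \frac{4 i e^{- 3 \omega}}{13}
  F(ω) = -2πi·ΣRes = \frac{8 \pi e^{- 3 \omega}}{13} - \frac{48 \pi e^{- \frac{7 \omega}{2}}}{91}

Case ω < 0 (upper half-plane, counterclockwise contour ⇒ F(ω) = +2πi·ΣRes):
  Res_{z = \frac{7 i}{2}} g(z) = \frac{24 i e^{\frac{7 \omega}{2}}}{91}
  Res_{z = 3 i} g(z) = - \frac{4 i e^{3 \omega}}{13}
  F(ω) = 2πi·ΣRes = \frac{8 \pi \left(- 6 e^{\frac{7 \omega}{2}} + 7 e^{3 \omega}\right)}{91}

Both cases combine into a single formula in |ω|:

F(ω) = \frac{8 \pi e^{- 3 \left|{\omega}\right|}}{13} - \frac{48 \pi e^{- \frac{7 \left|{\omega}\right|}{2}}}{91}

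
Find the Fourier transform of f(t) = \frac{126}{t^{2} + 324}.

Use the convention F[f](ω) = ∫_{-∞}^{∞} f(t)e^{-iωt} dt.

F(ω) = 7 \pi e^{- 18 \left|{\omega}\right|}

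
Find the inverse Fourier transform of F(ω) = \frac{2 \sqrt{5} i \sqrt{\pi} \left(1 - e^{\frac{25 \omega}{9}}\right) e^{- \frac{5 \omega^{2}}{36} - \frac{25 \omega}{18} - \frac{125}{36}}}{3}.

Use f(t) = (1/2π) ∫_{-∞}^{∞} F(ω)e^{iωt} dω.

f(t) = 4 e^{- \frac{9 t^{2}}{5}} \sin{\left(5 t \right)}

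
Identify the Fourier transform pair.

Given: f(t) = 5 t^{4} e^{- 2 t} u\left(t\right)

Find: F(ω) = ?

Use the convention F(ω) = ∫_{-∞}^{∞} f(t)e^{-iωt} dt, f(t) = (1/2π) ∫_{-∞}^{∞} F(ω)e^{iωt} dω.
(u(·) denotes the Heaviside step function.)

F(ω) = \frac{120}{\left(i \omega + 2\right)^{5}}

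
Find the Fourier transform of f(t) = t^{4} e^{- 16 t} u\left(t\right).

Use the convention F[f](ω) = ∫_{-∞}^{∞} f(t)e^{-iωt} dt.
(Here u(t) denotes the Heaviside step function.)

F(ω) = \frac{24}{\left(i \omega + 16\right)^{5}}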